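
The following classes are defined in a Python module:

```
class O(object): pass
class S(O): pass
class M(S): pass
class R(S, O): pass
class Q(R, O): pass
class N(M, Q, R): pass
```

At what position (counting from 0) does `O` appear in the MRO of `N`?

5

L[N] = N + merge(L[M], L[Q], L[R], [M Q R])
  take M:  [M S O object] + [Q R S O object] + [R S O object] + [M Q R]
  take Q:  [S O object] + [Q R S O object] + [R S O object] + [Q R]
  take R:  [S O object] + [R S O object] + [R S O object] + [R]
  take S:  [S O object] + [S O object] + [S O object]
  take O:  [O object] + [O object] + [O object]
  take object:  [object] + [object] + [object]
MRO: N M Q R S O object
O sits at index 5.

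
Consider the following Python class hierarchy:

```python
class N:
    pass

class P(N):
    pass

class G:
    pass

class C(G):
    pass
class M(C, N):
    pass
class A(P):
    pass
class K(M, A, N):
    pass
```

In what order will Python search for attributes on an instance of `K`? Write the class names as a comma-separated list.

L[K] = K + merge(L[M], L[A], L[N], [M A N])
  take M:  [M C G N object] + [A P N object] + [N object] + [M A N]
  take C:  [C G N object] + [A P N object] + [N object] + [A N]
  take G:  [G N object] + [A P N object] + [N object] + [A N]
  take A:  [N object] + [A P N object] + [N object] + [A N]
  take P:  [N object] + [P N object] + [N object] + [N]
  take N:  [N object] + [N object] + [N object] + [N]
  take object:  [object] + [object] + [object]

K, M, C, G, A, P, N, object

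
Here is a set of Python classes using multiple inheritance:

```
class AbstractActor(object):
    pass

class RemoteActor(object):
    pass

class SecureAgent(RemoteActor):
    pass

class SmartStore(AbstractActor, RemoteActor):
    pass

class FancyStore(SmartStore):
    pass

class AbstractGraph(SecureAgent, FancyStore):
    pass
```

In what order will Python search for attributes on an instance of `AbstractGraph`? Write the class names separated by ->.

L[AbstractGraph] = AbstractGraph + merge(L[SecureAgent], L[FancyStore], [SecureAgent FancyStore])
  take SecureAgent:  [SecureAgent RemoteActor object] + [FancyStore SmartStore AbstractActor RemoteActor object] + [SecureAgent FancyStore]
  take FancyStore:  [RemoteActor object] + [FancyStore SmartStore AbstractActor RemoteActor object] + [FancyStore]
  take SmartStore:  [RemoteActor object] + [SmartStore AbstractActor RemoteActor object]
  take AbstractActor:  [RemoteActor object] + [AbstractActor RemoteActor object]
  take RemoteActor:  [RemoteActor object] + [RemoteActor object]
  take object:  [object] + [object]

AbstractGraph -> SecureAgent -> FancyStore -> SmartStore -> AbstractActor -> RemoteActor -> object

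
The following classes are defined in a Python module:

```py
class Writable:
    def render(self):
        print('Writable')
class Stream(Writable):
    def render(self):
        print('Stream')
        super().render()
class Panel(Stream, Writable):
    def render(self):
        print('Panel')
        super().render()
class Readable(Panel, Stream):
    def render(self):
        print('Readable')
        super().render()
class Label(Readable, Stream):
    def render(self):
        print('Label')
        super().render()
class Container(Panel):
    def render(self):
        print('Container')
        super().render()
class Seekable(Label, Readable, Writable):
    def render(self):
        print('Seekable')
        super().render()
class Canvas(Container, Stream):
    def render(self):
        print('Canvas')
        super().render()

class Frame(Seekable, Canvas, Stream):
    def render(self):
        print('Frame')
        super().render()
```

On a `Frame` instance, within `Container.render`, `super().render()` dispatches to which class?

Panel

L[Frame] = Frame + merge(L[Seekable], L[Canvas], L[Stream], [Seekable Canvas Stream])
  take Seekable:  [Seekable Label Readable Panel Stream Writable object] + [Canvas Container Panel Stream Writable object] + [Stream Writable object] + [Seekable Canvas Stream]
  take Label:  [Label Readable Panel Stream Writable object] + [Canvas Container Panel Stream Writable object] + [Stream Writable object] + [Canvas Stream]
  take Readable:  [Readable Panel Stream Writable object] + [Canvas Container Panel Stream Writable object] + [Stream Writable object] + [Canvas Stream]
  take Canvas:  [Panel Stream Writable object] + [Canvas Container Panel Stream Writable object] + [Stream Writable object] + [Canvas Stream]
  take Container:  [Panel Stream Writable object] + [Container Panel Stream Writable object] + [Stream Writable object] + [Stream]
  take Panel:  [Panel Stream Writable object] + [Panel Stream Writable object] + [Stream Writable object] + [Stream]
  take Stream:  [Stream Writable object] + [Stream Writable object] + [Stream Writable object] + [Stream]
  take Writable:  [Writable object] + [Writable object] + [Writable object]
  take object:  [object] + [object] + [object]
MRO: Frame Seekable Label Readable Canvas Container Panel Stream Writable object
super() in Container.render on a Frame instance goes to the class after Container in Frame's MRO: Panel.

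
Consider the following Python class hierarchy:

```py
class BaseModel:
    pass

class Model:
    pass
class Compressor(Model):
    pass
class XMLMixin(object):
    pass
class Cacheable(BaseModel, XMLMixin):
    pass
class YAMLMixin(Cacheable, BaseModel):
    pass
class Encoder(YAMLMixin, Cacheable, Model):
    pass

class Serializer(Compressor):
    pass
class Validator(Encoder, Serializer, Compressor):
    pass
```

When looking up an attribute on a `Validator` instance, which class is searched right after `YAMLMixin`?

L[Validator] = Validator + merge(L[Encoder], L[Serializer], L[Compressor], [Encoder Serializer Compressor])
  take Encoder:  [Encoder YAMLMixin Cacheable BaseModel XMLMixin Model object] + [Serializer Compressor Model object] + [Compressor Model object] + [Encoder Serializer Compressor]
  take YAMLMixin:  [YAMLMixin Cacheable BaseModel XMLMixin Model object] + [Serializer Compressor Model object] + [Compressor Model object] + [Serializer Compressor]
  take Cacheable:  [Cacheable BaseModel XMLMixin Model object] + [Serializer Compressor Model object] + [Compressor Model object] + [Serializer Compressor]
  take BaseModel:  [BaseModel XMLMixin Model object] + [Serializer Compressor Model object] + [Compressor Model object] + [Serializer Compressor]
  take XMLMixin:  [XMLMixin Model object] + [Serializer Compressor Model object] + [Compressor Model object] + [Serializer Compressor]
  take Serializer:  [Model object] + [Serializer Compressor Model object] + [Compressor Model object] + [Serializer Compressor]
  take Compressor:  [Model object] + [Compressor Model object] + [Compressor Model object] + [Compressor]
  take Model:  [Model object] + [Model object] + [Model object]
  take object:  [object] + [object] + [object]
MRO: Validator Encoder YAMLMixin Cacheable BaseModel XMLMixin Serializer Compressor Model object
YAMLMixin is at position 2; next is Cacheable.

Cacheable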